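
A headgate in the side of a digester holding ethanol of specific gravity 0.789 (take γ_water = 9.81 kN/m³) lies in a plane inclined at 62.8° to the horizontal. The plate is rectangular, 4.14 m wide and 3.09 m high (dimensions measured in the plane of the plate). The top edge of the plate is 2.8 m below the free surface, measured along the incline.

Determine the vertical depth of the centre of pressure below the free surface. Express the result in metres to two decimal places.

γ = 0.789 × 9.81 = 7.74009 kN/m³.
Let θ = 62.8° be the plate's angle to the horizontal; measure y along the incline from where the plane meets the free surface. Vertical depth h = y·sinθ with sinθ = 0.889416.
The centroid lies 3.09/2 = 1.545 m below the top edge, so y_c = 2.8 + 1.545 = 4.345 m and h_c = 4.345 × 0.889416 = 3.86451 m.
A = 4.14 × 3.09 = 12.7926 m².
Resultant F = γ·h_c·A = 7.74009 × 3.86451 × 12.7926 = 382.648 kN.
I_c = b·h³/12 = 4.14 × 3.09³/12 = 10.1788 m⁴.
Centre of pressure: y_p = y_c + I_c/(y_c·A) = 4.345 + 10.1788/(4.345 × 12.7926) = 4.345 + 0.183125 = 4.52813 m along the plane.
Vertically, h_p = y_p·sinθ = 4.52813 × 0.889416 = 4.02739 m.

h_p = 4.03 m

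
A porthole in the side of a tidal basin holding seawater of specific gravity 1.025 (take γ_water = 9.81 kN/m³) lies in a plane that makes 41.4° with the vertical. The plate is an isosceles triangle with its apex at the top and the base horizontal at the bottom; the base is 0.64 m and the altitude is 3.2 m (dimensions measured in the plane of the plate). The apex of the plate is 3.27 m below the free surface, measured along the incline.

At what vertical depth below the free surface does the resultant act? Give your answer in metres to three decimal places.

γ = 1.025 × 9.81 = 10.05525 kN/m³.
The plate makes 41.4° with the vertical, i.e. θ = 90° − 41.4° = 48.6° to the horizontal. Measuring y along the incline from the free-surface line, vertical depth h = y·sinθ with sinθ = 0.750111.
With the apex up, the centroid sits 2h/3 = 2 × 3.2/3 = 2.13333 m below the apex, so y_c = 3.27 + 2.13333 = 5.40333 m and h_c = 5.40333 × 0.750111 = 4.0531 m.
A = ½ × 0.64 × 3.2 = 1.024 m².
Resultant F = γ·h_c·A = 10.05525 × 4.0531 × 1.024 = 41.7331 kN.
I_c = b·h³/36 = 0.64 × 3.2³/36 = 0.582542 m⁴.
Centre of pressure: y_p = y_c + I_c/(y_c·A) = 5.40333 + 0.582542/(5.40333 × 1.024) = 5.40333 + 0.105285 = 5.50862 m along the plane.
Vertically, h_p = y_p·sinθ = 5.50862 × 0.750111 = 4.13208 m.

h_p = 4.132 m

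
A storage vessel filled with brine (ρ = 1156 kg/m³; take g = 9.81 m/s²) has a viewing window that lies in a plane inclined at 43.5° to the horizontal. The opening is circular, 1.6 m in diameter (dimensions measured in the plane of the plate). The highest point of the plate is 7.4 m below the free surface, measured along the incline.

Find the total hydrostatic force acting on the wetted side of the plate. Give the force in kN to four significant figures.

F ≈ 128.7 kN

γ = ρg = 1156 × 9.81 / 1000 = 11.34036 kN/m³.
Let θ = 43.5° be the plate's angle to the horizontal; measure y along the incline from where the plane meets the free surface. Vertical depth h = y·sinθ with sinθ = 0.688355.
The centroid is at the centre, 0.8 m below the top of the plate, so y_c = 7.4 + 0.8 = 8.2 m and h_c = 8.2 × 0.688355 = 5.64451 m.
A = π(0.8)² = 2.01062 m².
Resultant F = γ·h_c·A = 11.34036 × 5.64451 × 2.01062 = 128.701 kN.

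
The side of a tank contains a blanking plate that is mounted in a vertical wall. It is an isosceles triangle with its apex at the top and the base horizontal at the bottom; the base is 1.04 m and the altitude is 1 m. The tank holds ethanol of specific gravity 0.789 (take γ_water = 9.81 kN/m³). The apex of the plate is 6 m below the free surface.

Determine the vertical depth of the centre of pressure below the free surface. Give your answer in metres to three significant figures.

h_p = 6.68 m

γ = 0.789 × 9.81 = 7.74009 kN/m³.
With the apex up, the centroid sits 2h/3 = 2 × 1/3 = 0.666667 m below the apex, so the centroid depth is h_c = 6 + 0.666667 = 6.66667 m.
A = ½ × 1.04 × 1 = 0.52 m².
Resultant F = γ·h_c·A = 7.74009 × 6.66667 × 0.52 = 26.8323 kN.
I_c = b·h³/36 = 1.04 × 1³/36 = 0.0288889 m⁴.
Centre of pressure: y_p = y_c + I_c/(y_c·A) = 6.66667 + 0.0288889/(6.66667 × 0.52) = 6.66667 + 0.00833333 = 6.675 m along the plane.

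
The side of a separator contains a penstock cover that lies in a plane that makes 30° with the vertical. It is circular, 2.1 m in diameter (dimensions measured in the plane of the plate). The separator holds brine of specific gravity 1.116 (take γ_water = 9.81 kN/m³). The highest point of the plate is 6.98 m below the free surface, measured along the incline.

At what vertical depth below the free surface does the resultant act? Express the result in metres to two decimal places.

h_p = 6.98 m

γ = 1.116 × 9.81 = 10.94796 kN/m³.
The plate makes 30° with the vertical, i.e. θ = 90° − 30° = 60° to the horizontal. Measuring y along the incline from the free-surface line, vertical depth h = y·sinθ with sinθ = 0.866025.
The centroid is at the centre, 1.05 m below the top of the plate, so y_c = 6.98 + 1.05 = 8.03 m and h_c = 8.03 × 0.866025 = 6.95418 m.
A = π(1.05)² = 3.46361 m².
Resultant F = γ·h_c·A = 10.94796 × 6.95418 × 3.46361 = 263.699 kN.
I_c = πr⁴/4 = π × 1.05⁴/4 = 0.954656 m⁴.
Centre of pressure: y_p = y_c + I_c/(y_c·A) = 8.03 + 0.954656/(8.03 × 3.46361) = 8.03 + 0.0343244 = 8.06432 m along the plane.
Vertically, h_p = y_p·sinθ = 8.06432 × 0.866025 = 6.9839 m.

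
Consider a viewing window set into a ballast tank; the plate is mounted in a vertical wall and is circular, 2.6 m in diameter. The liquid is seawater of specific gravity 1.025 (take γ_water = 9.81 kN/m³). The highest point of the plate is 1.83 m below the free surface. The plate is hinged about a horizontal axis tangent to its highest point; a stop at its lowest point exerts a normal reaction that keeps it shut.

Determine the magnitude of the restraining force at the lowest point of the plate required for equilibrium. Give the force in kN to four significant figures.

γ = 1.025 × 9.81 = 10.05525 kN/m³.
The centroid is at the centre, 1.3 m below the top of the plate, so the centroid depth is h_c = 1.83 + 1.3 = 3.13 m.
A = π(1.3)² = 5.30929 m².
Resultant F = γ·h_c·A = 10.05525 × 3.13 × 5.30929 = 167.099 kN.
I_c = πr⁴/4 = π × 1.3⁴/4 = 2.24318 m⁴.
Centre of pressure: y_p = y_c + I_c/(y_c·A) = 3.13 + 2.24318/(3.13 × 5.30929) = 3.13 + 0.134984 = 3.26498 m along the plane.
The resultant acts 1.3 + 0.134984 = 1.43498 m (along the plate) below the hinge at the top edge, so the moment about the hinge is M = F × 1.43498 = 167.099 × 1.43498 = 239.784 kN·m.
A normal force at the bottom, 2.6 m from the hinge, must supply this moment: P = 239.784/2.6 = 92.2246 kN.

P ≈ 92.22 kN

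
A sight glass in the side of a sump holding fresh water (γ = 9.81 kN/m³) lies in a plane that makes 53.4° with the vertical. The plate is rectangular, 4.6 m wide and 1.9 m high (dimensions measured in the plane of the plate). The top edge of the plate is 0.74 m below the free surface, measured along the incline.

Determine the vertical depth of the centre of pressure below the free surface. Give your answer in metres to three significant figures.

γ = 9.81 kN/m³.
The plate makes 53.4° with the vertical, i.e. θ = 90° − 53.4° = 36.6° to the horizontal. Measuring y along the incline from the free-surface line, vertical depth h = y·sinθ with sinθ = 0.596225.
The centroid lies 1.9/2 = 0.95 m below the top edge, so y_c = 0.74 + 0.95 = 1.69 m and h_c = 1.69 × 0.596225 = 1.00762 m.
A = 4.6 × 1.9 = 8.74 m².
Resultant F = γ·h_c·A = 9.81 × 1.00762 × 8.74 = 86.3927 kN.
I_c = b·h³/12 = 4.6 × 1.9³/12 = 2.62928 m⁴.
Centre of pressure: y_p = y_c + I_c/(y_c·A) = 1.69 + 2.62928/(1.69 × 8.74) = 1.69 + 0.178008 = 1.86801 m along the plane.
Vertically, h_p = y_p·sinθ = 1.86801 × 0.596225 = 1.11375 m.

h_p = 1.11 m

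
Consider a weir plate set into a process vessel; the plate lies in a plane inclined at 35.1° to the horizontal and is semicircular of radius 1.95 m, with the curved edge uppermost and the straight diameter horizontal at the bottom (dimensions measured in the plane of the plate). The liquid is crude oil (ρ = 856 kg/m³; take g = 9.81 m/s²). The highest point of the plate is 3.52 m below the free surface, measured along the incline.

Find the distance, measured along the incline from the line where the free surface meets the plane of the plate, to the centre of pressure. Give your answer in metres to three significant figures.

γ = ρg = 856 × 9.81 / 1000 = 8.39736 kN/m³.
Let θ = 35.1° be the plate's angle to the horizontal; measure y along the incline from where the plane meets the free surface. Vertical depth h = y·sinθ with sinθ = 0.575005.
The centroid lies 4r/(3π) = 0.827606 m above the diameter, so r − 4r/(3π) = 1.95 − 0.827606 = 1.12239 m below the topmost point, so y_c = 3.52 + 1.12239 = 4.64239 m and h_c = 4.64239 × 0.575005 = 2.6694 m.
A = πr²/2 = π × 1.95²/2 = 5.97295 m².
Resultant F = γ·h_c·A = 8.39736 × 2.6694 × 5.97295 = 133.889 kN.
I_c = (π/8 − 8/(9π))·r⁴ = 0.109757 × 1.95⁴ = 1.58698 m⁴.
Centre of pressure: y_p = y_c + I_c/(y_c·A) = 4.64239 + 1.58698/(4.64239 × 5.97295) = 4.64239 + 0.0572323 = 4.69962 m along the plane.

y_p = 4.70 m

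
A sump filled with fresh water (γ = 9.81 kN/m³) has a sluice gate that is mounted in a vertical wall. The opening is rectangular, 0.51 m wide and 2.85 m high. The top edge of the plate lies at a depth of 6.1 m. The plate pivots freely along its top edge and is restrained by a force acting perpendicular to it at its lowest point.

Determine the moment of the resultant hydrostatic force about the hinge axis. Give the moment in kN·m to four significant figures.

γ = 9.81 kN/m³.
The centroid lies 2.85/2 = 1.425 m below the top edge, so the centroid depth is h_c = 6.1 + 1.425 = 7.525 m.
A = 0.51 × 2.85 = 1.4535 m².
Resultant F = γ·h_c·A = 9.81 × 7.525 × 1.4535 = 107.298 kN.
I_c = b·h³/12 = 0.51 × 2.85³/12 = 0.983838 m⁴.
Centre of pressure: y_p = y_c + I_c/(y_c·A) = 7.525 + 0.983838/(7.525 × 1.4535) = 7.525 + 0.0899502 = 7.61495 m along the plane.
The resultant acts 1.425 + 0.0899502 = 1.51495 m (along the plate) below the hinge at the top edge, so the moment about the hinge is M = F × 1.51495 = 107.298 × 1.51495 = 162.551 kN·m.

M ≈ 162.6 kN·m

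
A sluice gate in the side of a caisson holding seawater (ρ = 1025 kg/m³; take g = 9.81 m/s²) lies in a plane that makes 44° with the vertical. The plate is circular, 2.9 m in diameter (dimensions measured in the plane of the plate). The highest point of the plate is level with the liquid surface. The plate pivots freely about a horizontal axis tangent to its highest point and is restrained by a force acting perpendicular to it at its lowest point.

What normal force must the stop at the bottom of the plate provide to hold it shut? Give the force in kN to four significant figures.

γ = ρg = 1025 × 9.81 / 1000 = 10.05525 kN/m³.
The plate makes 44° with the vertical, i.e. θ = 90° − 44° = 46° to the horizontal. Measuring y along the incline from the free-surface line, vertical depth h = y·sinθ with sinθ = 0.719340.
The centroid is at the centre, 1.45 m below the top of the plate, so y_c = 1.45 m and h_c = 1.45 × 0.719340 = 1.04304 m.
A = π(1.45)² = 6.6052 m².
Resultant F = γ·h_c·A = 10.05525 × 1.04304 × 6.6052 = 69.2755 kN.
I_c = πr⁴/4 = π × 1.45⁴/4 = 3.47186 m⁴.
Centre of pressure: y_p = y_c + I_c/(y_c·A) = 1.45 + 3.47186/(1.45 × 6.6052) = 1.45 + 0.3625 = 1.8125 m along the plane.
The resultant acts 1.45 + 0.3625 = 1.8125 m (along the plate) below the hinge at the top edge, so the moment about the hinge is M = F × 1.8125 = 69.2755 × 1.8125 = 125.562 kN·m.
A normal force at the bottom, 2.9 m from the hinge, must supply this moment: P = 125.562/2.9 = 43.2972 kN.

P ≈ 43.30 kN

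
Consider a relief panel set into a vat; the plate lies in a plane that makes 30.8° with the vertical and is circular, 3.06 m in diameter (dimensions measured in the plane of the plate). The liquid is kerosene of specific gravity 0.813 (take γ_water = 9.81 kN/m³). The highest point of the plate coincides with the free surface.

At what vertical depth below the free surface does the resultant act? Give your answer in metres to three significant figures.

γ = 0.813 × 9.81 = 7.97553 kN/m³.
The plate makes 30.8° with the vertical, i.e. θ = 90° − 30.8° = 59.2° to the horizontal. Measuring y along the incline from the free-surface line, vertical depth h = y·sinθ with sinθ = 0.858960.
The centroid is at the centre, 1.53 m below the top of the plate, so y_c = 1.53 m and h_c = 1.53 × 0.858960 = 1.31421 m.
A = π(1.53)² = 7.35415 m².
Resultant F = γ·h_c·A = 7.97553 × 1.31421 × 7.35415 = 77.0827 kN.
I_c = πr⁴/4 = π × 1.53⁴/4 = 4.30383 m⁴.
Centre of pressure: y_p = y_c + I_c/(y_c·A) = 1.53 + 4.30383/(1.53 × 7.35415) = 1.53 + 0.3825 = 1.9125 m along the plane.
Vertically, h_p = y_p·sinθ = 1.9125 × 0.858960 = 1.64276 m.

h_p = 1.64 m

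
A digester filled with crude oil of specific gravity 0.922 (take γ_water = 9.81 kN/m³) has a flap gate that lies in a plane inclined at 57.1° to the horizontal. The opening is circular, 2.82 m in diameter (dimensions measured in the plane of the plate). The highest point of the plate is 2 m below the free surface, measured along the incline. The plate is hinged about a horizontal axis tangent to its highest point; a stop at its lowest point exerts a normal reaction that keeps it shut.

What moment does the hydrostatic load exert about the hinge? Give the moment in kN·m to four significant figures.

γ = 0.922 × 9.81 = 9.04482 kN/m³.
Let θ = 57.1° be the plate's angle to the horizontal; measure y along the incline from where the plane meets the free surface. Vertical depth h = y·sinθ with sinθ = 0.839620.
The centroid is at the centre, 1.41 m below the top of the plate, so y_c = 2 + 1.41 = 3.41 m and h_c = 3.41 × 0.839620 = 2.8631 m.
A = π(1.41)² = 6.2458 m².
Resultant F = γ·h_c·A = 9.04482 × 2.8631 × 6.2458 = 161.743 kN.
I_c = πr⁴/4 = π × 1.41⁴/4 = 3.10432 m⁴.
Centre of pressure: y_p = y_c + I_c/(y_c·A) = 3.41 + 3.10432/(3.41 × 6.2458) = 3.41 + 0.145755 = 3.55575 m along the plane.
The resultant acts 1.41 + 0.145755 = 1.55575 m (along the plate) below the hinge at the top edge, so the moment about the hinge is M = F × 1.55575 = 161.743 × 1.55575 = 251.632 kN·m.

M ≈ 251.6 kN·m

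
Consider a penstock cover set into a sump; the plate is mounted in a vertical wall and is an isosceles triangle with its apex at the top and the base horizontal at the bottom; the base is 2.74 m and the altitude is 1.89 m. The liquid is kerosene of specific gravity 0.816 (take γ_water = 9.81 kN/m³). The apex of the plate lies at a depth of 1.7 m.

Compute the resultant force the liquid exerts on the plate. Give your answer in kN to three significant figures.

F ≈ 61.4 kN

γ = 0.816 × 9.81 = 8.00496 kN/m³.
With the apex up, the centroid sits 2h/3 = 2 × 1.89/3 = 1.26 m below the apex, so the centroid depth is h_c = 1.7 + 1.26 = 2.96 m.
A = ½ × 2.74 × 1.89 = 2.5893 m².
Resultant F = γ·h_c·A = 8.00496 × 2.96 × 2.5893 = 61.3526 kN.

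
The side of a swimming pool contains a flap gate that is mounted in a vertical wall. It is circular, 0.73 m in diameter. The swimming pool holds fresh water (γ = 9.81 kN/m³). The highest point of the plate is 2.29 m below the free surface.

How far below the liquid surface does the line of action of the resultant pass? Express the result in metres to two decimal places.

h_p = 2.67 m

γ = 9.81 kN/m³.
The centroid is at the centre, 0.365 m below the top of the plate, so the centroid depth is h_c = 2.29 + 0.365 = 2.655 m.
A = π(0.365)² = 0.418539 m².
Resultant F = γ·h_c·A = 9.81 × 2.655 × 0.418539 = 10.9011 kN.
I_c = πr⁴/4 = π × 0.365⁴/4 = 0.01394 m⁴.
Centre of pressure: y_p = y_c + I_c/(y_c·A) = 2.655 + 0.01394/(2.655 × 0.418539) = 2.655 + 0.0125448 = 2.66754 m along the plane.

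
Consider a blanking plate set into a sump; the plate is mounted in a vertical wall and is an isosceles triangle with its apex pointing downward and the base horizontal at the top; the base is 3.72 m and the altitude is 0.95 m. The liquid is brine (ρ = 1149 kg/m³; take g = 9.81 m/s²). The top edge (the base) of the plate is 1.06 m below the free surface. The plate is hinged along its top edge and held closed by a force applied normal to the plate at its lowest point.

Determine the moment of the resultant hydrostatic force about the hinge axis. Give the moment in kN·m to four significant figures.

γ = ρg = 1149 × 9.81 / 1000 = 11.27169 kN/m³.
With the apex down, the centroid sits h/3 = 0.95/3 = 0.316667 m below the base (the top edge), so the centroid depth is h_c = 1.06 + 0.316667 = 1.37667 m.
A = ½ × 3.72 × 0.95 = 1.767 m².
Resultant F = γ·h_c·A = 11.27169 × 1.37667 × 1.767 = 27.4192 kN.
I_c = b·h³/36 = 3.72 × 0.95³/36 = 0.0885954 m⁴.
Centre of pressure: y_p = y_c + I_c/(y_c·A) = 1.37667 + 0.0885954/(1.37667 × 1.767) = 1.37667 + 0.0364204 = 1.41309 m along the plane.
The resultant acts 0.316667 + 0.0364204 = 0.353087 m (along the plate) below the hinge at the top edge, so the moment about the hinge is M = F × 0.353087 = 27.4192 × 0.353087 = 9.68136 kN·m.

M ≈ 9.681 kN·m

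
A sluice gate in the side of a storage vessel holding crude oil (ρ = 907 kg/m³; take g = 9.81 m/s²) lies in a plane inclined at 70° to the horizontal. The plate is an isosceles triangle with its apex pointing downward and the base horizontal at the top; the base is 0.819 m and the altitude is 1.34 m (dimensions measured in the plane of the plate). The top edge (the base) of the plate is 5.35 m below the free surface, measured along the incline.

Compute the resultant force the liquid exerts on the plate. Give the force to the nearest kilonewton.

γ = ρg = 907 × 9.81 / 1000 = 8.89767 kN/m³.
Let θ = 70° be the plate's angle to the horizontal; measure y along the incline from where the plane meets the free surface. Vertical depth h = y·sinθ with sinθ = 0.939693.
With the apex down, the centroid sits h/3 = 1.34/3 = 0.446667 m below the base (the top edge), so y_c = 5.35 + 0.446667 = 5.79667 m and h_c = 5.79667 × 0.939693 = 5.44709 m.
A = ½ × 0.819 × 1.34 = 0.54873 m².
Resultant F = γ·h_c·A = 8.89767 × 5.44709 × 0.54873 = 26.595 kN.

F ≈ 27 kN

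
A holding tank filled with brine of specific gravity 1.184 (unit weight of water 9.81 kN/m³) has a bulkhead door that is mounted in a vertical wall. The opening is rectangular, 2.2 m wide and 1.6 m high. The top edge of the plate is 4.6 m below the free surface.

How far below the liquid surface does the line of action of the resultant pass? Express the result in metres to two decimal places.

γ = 1.184 × 9.81 = 11.61504 kN/m³.
The centroid lies 1.6/2 = 0.8 m below the top edge, so the centroid depth is h_c = 4.6 + 0.8 = 5.4 m.
A = 2.2 × 1.6 = 3.52 m².
Resultant F = γ·h_c·A = 11.61504 × 5.4 × 3.52 = 220.779 kN.
I_c = b·h³/12 = 2.2 × 1.6³/12 = 0.750933 m⁴.
Centre of pressure: y_p = y_c + I_c/(y_c·A) = 5.4 + 0.750933/(5.4 × 3.52) = 5.4 + 0.0395062 = 5.43951 m along the plane.

h_p = 5.44 m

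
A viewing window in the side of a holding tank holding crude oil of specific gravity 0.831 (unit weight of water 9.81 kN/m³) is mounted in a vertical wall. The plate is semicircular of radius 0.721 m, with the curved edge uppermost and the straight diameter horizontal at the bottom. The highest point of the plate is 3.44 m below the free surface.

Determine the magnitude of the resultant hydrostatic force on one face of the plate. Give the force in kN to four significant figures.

F ≈ 25.66 kN

γ = 0.831 × 9.81 = 8.15211 kN/m³.
The centroid lies 4r/(3π) = 0.306002 m above the diameter, so r − 4r/(3π) = 0.721 − 0.306002 = 0.414998 m below the topmost point, so the centroid depth is h_c = 3.44 + 0.414998 = 3.855 m.
A = πr²/2 = π × 0.721²/2 = 0.816564 m².
Resultant F = γ·h_c·A = 8.15211 × 3.855 × 0.816564 = 25.6617 kN.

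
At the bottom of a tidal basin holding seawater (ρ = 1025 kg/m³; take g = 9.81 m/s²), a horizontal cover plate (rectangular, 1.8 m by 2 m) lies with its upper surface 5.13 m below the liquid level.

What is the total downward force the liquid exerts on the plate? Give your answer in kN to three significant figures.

F ≈ 186 kN

γ = ρg = 1025 × 9.81 / 1000 = 10.05525 kN/m³.
The plate is horizontal, so pressure is uniform at p = γ·h = 10.05525 × 5.13 = 51.5834 kN/m².
A = 1.8 × 2 = 3.6 m².
F = p·A = 51.5834 × 3.6 = 185.7 kN.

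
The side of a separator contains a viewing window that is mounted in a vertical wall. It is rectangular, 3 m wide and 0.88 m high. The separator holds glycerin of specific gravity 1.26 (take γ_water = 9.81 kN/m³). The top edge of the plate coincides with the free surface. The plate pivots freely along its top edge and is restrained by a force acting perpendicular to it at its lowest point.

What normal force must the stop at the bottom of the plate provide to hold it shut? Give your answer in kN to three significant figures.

P ≈ 9.57 kN

γ = 1.26 × 9.81 = 12.3606 kN/m³.
The centroid lies 0.88/2 = 0.44 m below the top edge, so the centroid depth is h_c = 0.44 m.
A = 3 × 0.88 = 2.64 m².
Resultant F = γ·h_c·A = 12.3606 × 0.44 × 2.64 = 14.3581 kN.
I_c = b·h³/12 = 3 × 0.88³/12 = 0.170368 m⁴.
Centre of pressure: y_p = y_c + I_c/(y_c·A) = 0.44 + 0.170368/(0.44 × 2.64) = 0.44 + 0.146667 = 0.586667 m along the plane.
The resultant acts 0.44 + 0.146667 = 0.586667 m (along the plate) below the hinge at the top edge, so the moment about the hinge is M = F × 0.586667 = 14.3581 × 0.586667 = 8.42342 kN·m.
A normal force at the bottom, 0.88 m from the hinge, must supply this moment: P = 8.42342/0.88 = 9.57207 kN.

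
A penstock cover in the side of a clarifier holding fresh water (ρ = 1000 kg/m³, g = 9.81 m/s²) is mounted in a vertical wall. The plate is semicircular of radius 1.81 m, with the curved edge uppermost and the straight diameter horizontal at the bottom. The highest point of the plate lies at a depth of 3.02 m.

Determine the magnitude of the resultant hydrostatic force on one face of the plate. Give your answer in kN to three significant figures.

F ≈ 205 kN

γ = ρg = 1000 × 9.81 = 9810 N/m³ = 9.81 kN/m³.
The centroid lies 4r/(3π) = 0.768188 m above the diameter, so r − 4r/(3π) = 1.81 − 0.768188 = 1.04181 m below the topmost point, so the centroid depth is h_c = 3.02 + 1.04181 = 4.06181 m.
A = πr²/2 = π × 1.81²/2 = 5.14609 m².
Resultant F = γ·h_c·A = 9.81 × 4.06181 × 5.14609 = 205.053 kN.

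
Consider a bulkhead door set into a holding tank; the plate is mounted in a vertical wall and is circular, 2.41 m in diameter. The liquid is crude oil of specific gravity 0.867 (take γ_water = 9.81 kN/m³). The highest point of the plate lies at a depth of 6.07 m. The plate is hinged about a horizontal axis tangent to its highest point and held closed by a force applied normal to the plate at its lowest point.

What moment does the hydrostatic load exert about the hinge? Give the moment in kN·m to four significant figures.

γ = 0.867 × 9.81 = 8.50527 kN/m³.
The centroid is at the centre, 1.205 m below the top of the plate, so the centroid depth is h_c = 6.07 + 1.205 = 7.275 m.
A = π(1.205)² = 4.56167 m².
Resultant F = γ·h_c·A = 8.50527 × 7.275 × 4.56167 = 282.257 kN.
I_c = πr⁴/4 = π × 1.205⁴/4 = 1.65592 m⁴.
Centre of pressure: y_p = y_c + I_c/(y_c·A) = 7.275 + 1.65592/(7.275 × 4.56167) = 7.275 + 0.0498979 = 7.3249 m along the plane.
The resultant acts 1.205 + 0.0498979 = 1.2549 m (along the plate) below the hinge at the top edge, so the moment about the hinge is M = F × 1.2549 = 282.257 × 1.2549 = 354.204 kN·m.

M ≈ 354.2 kN·m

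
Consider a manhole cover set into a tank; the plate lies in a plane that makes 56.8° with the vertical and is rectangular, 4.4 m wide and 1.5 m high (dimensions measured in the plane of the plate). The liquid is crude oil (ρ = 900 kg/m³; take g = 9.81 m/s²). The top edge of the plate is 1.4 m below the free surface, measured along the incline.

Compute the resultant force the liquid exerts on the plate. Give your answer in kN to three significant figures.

γ = ρg = 900 × 9.81 / 1000 = 8.829 kN/m³.
The plate makes 56.8° with the vertical, i.e. θ = 90° − 56.8° = 33.2° to the horizontal. Measuring y along the incline from the free-surface line, vertical depth h = y·sinθ with sinθ = 0.547563.
The centroid lies 1.5/2 = 0.75 m below the top edge, so y_c = 1.4 + 0.75 = 2.15 m and h_c = 2.15 × 0.547563 = 1.17726 m.
A = 4.4 × 1.5 = 6.6 m².
Resultant F = γ·h_c·A = 8.829 × 1.17726 × 6.6 = 68.6006 kN.

F ≈ 68.6 kN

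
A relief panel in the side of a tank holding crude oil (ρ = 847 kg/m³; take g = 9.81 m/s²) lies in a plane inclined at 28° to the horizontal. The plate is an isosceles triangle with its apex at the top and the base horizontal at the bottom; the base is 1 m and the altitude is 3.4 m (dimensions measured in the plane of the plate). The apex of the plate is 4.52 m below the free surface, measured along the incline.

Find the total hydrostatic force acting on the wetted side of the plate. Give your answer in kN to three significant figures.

F ≈ 45.0 kN

γ = ρg = 847 × 9.81 / 1000 = 8.30907 kN/m³.
Let θ = 28° be the plate's angle to the horizontal; measure y along the incline from where the plane meets the free surface. Vertical depth h = y·sinθ with sinθ = 0.469472.
With the apex up, the centroid sits 2h/3 = 2 × 3.4/3 = 2.26667 m below the apex, so y_c = 4.52 + 2.26667 = 6.78667 m and h_c = 6.78667 × 0.469472 = 3.18615 m.
A = ½ × 1 × 3.4 = 1.7 m².
Resultant F = γ·h_c·A = 8.30907 × 3.18615 × 1.7 = 45.0057 kN.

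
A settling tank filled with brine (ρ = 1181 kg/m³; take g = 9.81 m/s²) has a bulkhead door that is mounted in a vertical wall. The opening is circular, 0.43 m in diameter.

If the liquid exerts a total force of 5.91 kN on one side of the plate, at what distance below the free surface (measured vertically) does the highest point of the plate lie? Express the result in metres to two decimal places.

d_top ≈ 3.30 m

γ = ρg = 1181 × 9.81 / 1000 = 11.58561 kN/m³.
A = π(0.215)² = 0.14522 m².
From F = γ·h_c·A, the centroid depth is h_c = 5.91/(11.58561 × 0.14522) = 3.51271 m.
The centroid is at the centre, 0.215 m below the top of the plate, so the highest point sits at h_top = 3.51271 − 0.215 = 3.29771 m below the surface.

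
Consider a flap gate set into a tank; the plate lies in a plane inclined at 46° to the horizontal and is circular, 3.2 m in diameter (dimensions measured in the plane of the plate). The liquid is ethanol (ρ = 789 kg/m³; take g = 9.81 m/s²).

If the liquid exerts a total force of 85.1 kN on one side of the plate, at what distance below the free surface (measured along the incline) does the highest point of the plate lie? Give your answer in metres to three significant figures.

γ = ρg = 789 × 9.81 / 1000 = 7.74009 kN/m³.
A = π(1.6)² = 8.04248 m².
From F = γ·h_c·A, the centroid depth is h_c = 85.1/(7.74009 × 8.04248) = 1.36708 m.
Let θ = 46° be the plate's angle to the horizontal; measure y along the incline from where the plane meets the free surface. Vertical depth h = y·sinθ with sinθ = 0.719340.
Along the incline, y_c = h_c/sinθ = 1.36708/0.719340 = 1.90046 m.
The centroid is at the centre, 1.6 m below the top of the plate, so the highest point sits at y_top = 1.90046 − 1.6 = 0.30046 m along the incline.

y_top ≈ 0.300 m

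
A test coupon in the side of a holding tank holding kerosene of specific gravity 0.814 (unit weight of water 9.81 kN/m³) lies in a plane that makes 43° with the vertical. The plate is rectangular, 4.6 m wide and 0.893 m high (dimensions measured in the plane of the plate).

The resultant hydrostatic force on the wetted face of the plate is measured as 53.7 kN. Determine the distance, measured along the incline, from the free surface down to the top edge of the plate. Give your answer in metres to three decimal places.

γ = 0.814 × 9.81 = 7.98534 kN/m³.
A = 4.6 × 0.893 = 4.1078 m².
From F = γ·h_c·A, the centroid depth is h_c = 53.7/(7.98534 × 4.1078) = 1.63709 m.
The plate makes 43° with the vertical, i.e. θ = 90° − 43° = 47° to the horizontal. Measuring y along the incline from the free-surface line, vertical depth h = y·sinθ with sinθ = 0.731354.
Along the incline, y_c = h_c/sinθ = 1.63709/0.731354 = 2.23844 m.
The centroid lies 0.893/2 = 0.4465 m below the top edge, so the top edge sits at y_top = 2.23844 − 0.4465 = 1.79194 m along the incline.

y_top ≈ 1.792 m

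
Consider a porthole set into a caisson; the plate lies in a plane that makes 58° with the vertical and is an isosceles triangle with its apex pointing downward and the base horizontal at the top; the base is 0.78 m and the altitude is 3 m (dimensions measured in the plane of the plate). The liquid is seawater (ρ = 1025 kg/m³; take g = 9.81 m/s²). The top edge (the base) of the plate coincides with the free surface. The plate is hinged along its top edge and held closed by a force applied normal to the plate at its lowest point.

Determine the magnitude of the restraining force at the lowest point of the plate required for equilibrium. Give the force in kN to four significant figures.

P ≈ 3.117 kN

γ = ρg = 1025 × 9.81 / 1000 = 10.05525 kN/m³.
The plate makes 58° with the vertical, i.e. θ = 90° − 58° = 32° to the horizontal. Measuring y along the incline from the free-surface line, vertical depth h = y·sinθ with sinθ = 0.529919.
With the apex down, the centroid sits h/3 = 3/3 = 1 m below the base (the top edge), so y_c = 1 m and h_c = 1 × 0.529919 = 0.529919 m.
A = ½ × 0.78 × 3 = 1.17 m².
Resultant F = γ·h_c·A = 10.05525 × 0.529919 × 1.17 = 6.23431 kN.
I_c = b·h³/36 = 0.78 × 3³/36 = 0.585 m⁴.
Centre of pressure: y_p = y_c + I_c/(y_c·A) = 1 + 0.585/(1 × 1.17) = 1 + 0.5 = 1.5 m along the plane.
The resultant acts 1 + 0.5 = 1.5 m (along the plate) below the hinge at the top edge, so the moment about the hinge is M = F × 1.5 = 6.23431 × 1.5 = 9.35146 kN·m.
A normal force at the bottom, 3 m from the hinge, must supply this moment: P = 9.35146/3 = 3.11715 kN.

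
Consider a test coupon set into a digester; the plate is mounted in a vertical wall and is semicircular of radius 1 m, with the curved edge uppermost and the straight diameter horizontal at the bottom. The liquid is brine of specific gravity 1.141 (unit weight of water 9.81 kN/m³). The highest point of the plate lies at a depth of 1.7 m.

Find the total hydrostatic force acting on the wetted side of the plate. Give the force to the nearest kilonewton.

γ = 1.141 × 9.81 = 11.19321 kN/m³.
The centroid lies 4r/(3π) = 0.424413 m above the diameter, so r − 4r/(3π) = 1 − 0.424413 = 0.575587 m below the topmost point, so the centroid depth is h_c = 1.7 + 0.575587 = 2.27559 m.
A = πr²/2 = π × 1²/2 = 1.5708 m².
Resultant F = γ·h_c·A = 11.19321 × 2.27559 × 1.5708 = 40.0101 kN.

F ≈ 40 kN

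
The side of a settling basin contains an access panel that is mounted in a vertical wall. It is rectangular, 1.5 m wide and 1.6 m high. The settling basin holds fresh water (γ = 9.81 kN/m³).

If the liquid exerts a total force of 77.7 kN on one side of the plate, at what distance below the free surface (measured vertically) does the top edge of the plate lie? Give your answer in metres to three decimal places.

d_top ≈ 2.500 m

γ = 9.81 kN/m³.
A = 1.5 × 1.6 = 2.4 m².
From F = γ·h_c·A, the centroid depth is h_c = 77.7/(9.81 × 2.4) = 3.3002 m.
The centroid lies 1.6/2 = 0.8 m below the top edge, so the top edge sits at h_top = 3.3002 − 0.8 = 2.5002 m below the surface.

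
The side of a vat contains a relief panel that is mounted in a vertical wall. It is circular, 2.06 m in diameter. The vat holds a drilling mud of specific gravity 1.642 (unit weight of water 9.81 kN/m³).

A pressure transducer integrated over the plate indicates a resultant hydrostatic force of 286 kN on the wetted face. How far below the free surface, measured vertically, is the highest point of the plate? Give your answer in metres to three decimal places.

d_top ≈ 4.297 m

γ = 1.642 × 9.81 = 16.10802 kN/m³.
A = π(1.03)² = 3.33292 m².
From F = γ·h_c·A, the centroid depth is h_c = 286/(16.10802 × 3.33292) = 5.3272 m.
The centroid is at the centre, 1.03 m below the top of the plate, so the highest point sits at h_top = 5.3272 − 1.03 = 4.2972 m below the surface.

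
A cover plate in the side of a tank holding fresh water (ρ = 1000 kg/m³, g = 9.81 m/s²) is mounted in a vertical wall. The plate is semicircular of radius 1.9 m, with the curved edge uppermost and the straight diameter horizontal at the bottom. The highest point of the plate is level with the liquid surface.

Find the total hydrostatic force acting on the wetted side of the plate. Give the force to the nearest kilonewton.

F ≈ 61 kN

γ = ρg = 1000 × 9.81 = 9810 N/m³ = 9.81 kN/m³.
The centroid lies 4r/(3π) = 0.806385 m above the diameter, so r − 4r/(3π) = 1.9 − 0.806385 = 1.09361 m below the topmost point, so the centroid depth is h_c = 1.09361 m.
A = πr²/2 = π × 1.9²/2 = 5.67057 m².
Resultant F = γ·h_c·A = 9.81 × 1.09361 × 5.67057 = 60.8357 kN.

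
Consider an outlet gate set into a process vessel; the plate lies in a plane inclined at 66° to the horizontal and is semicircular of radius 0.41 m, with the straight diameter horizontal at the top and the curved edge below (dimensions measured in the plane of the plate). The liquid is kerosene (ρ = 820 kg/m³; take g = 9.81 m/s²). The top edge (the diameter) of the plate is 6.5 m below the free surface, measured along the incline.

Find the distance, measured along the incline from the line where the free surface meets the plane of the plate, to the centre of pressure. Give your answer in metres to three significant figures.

γ = ρg = 820 × 9.81 / 1000 = 8.0442 kN/m³.
Let θ = 66° be the plate's angle to the horizontal; measure y along the incline from where the plane meets the free surface. Vertical depth h = y·sinθ with sinθ = 0.913545.
The centroid of a semicircle lies 4r/(3π) = 0.174009 m from the diameter, here below the top edge, so y_c = 6.5 + 0.174009 = 6.67401 m and h_c = 6.67401 × 0.913545 = 6.09701 m.
A = πr²/2 = π × 0.41²/2 = 0.264051 m².
Resultant F = γ·h_c·A = 8.0442 × 6.09701 × 0.264051 = 12.9505 kN.
I_c = (π/8 − 8/(9π))·r⁴ = 0.109757 × 0.41⁴ = 0.00310147 m⁴.
Centre of pressure: y_p = y_c + I_c/(y_c·A) = 6.67401 + 0.00310147/(6.67401 × 0.264051) = 6.67401 + 0.00175992 = 6.67577 m along the plane.

y_p = 6.68 m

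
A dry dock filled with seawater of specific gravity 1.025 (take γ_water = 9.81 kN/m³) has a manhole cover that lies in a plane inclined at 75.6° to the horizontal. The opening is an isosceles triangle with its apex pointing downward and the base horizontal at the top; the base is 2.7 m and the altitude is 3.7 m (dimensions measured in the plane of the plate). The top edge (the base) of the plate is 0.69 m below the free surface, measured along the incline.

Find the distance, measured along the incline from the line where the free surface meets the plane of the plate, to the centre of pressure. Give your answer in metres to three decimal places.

γ = 1.025 × 9.81 = 10.05525 kN/m³.
Let θ = 75.6° be the plate's angle to the horizontal; measure y along the incline from where the plane meets the free surface. Vertical depth h = y·sinθ with sinθ = 0.968583.
With the apex down, the centroid sits h/3 = 3.7/3 = 1.23333 m below the base (the top edge), so y_c = 0.69 + 1.23333 = 1.92333 m and h_c = 1.92333 × 0.968583 = 1.8629 m.
A = ½ × 2.7 × 3.7 = 4.995 m².
Resultant F = γ·h_c·A = 10.05525 × 1.8629 × 4.995 = 93.566 kN.
I_c = b·h³/36 = 2.7 × 3.7³/36 = 3.79898 m⁴.
Centre of pressure: y_p = y_c + I_c/(y_c·A) = 1.92333 + 3.79898/(1.92333 × 4.995) = 1.92333 + 0.395437 = 2.31877 m along the plane.

y_p = 2.319 m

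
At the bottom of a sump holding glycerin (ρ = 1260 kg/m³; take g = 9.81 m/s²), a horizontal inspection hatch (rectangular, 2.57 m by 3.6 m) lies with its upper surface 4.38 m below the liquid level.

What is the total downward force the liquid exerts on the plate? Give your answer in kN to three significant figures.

γ = ρg = 1260 × 9.81 / 1000 = 12.3606 kN/m³.
The plate is horizontal, so pressure is uniform at p = γ·h = 12.3606 × 4.38 = 54.1394 kN/m².
A = 2.57 × 3.6 = 9.252 m².
F = p·A = 54.1394 × 9.252 = 500.898 kN.

F ≈ 501 kN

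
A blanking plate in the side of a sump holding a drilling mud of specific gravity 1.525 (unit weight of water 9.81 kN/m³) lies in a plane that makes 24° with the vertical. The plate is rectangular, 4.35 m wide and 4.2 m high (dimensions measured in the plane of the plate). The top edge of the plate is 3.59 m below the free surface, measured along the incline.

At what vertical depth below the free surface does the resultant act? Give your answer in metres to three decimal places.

h_p = 5.434 m

γ = 1.525 × 9.81 = 14.96025 kN/m³.
The plate makes 24° with the vertical, i.e. θ = 90° − 24° = 66° to the horizontal. Measuring y along the incline from the free-surface line, vertical depth h = y·sinθ with sinθ = 0.913545.
The centroid lies 4.2/2 = 2.1 m below the top edge, so y_c = 3.59 + 2.1 = 5.69 m and h_c = 5.69 × 0.913545 = 5.19807 m.
A = 4.35 × 4.2 = 18.27 m².
Resultant F = γ·h_c·A = 14.96025 × 5.19807 × 18.27 = 1420.76 kN.
I_c = b·h³/12 = 4.35 × 4.2³/12 = 26.8569 m⁴.
Centre of pressure: y_p = y_c + I_c/(y_c·A) = 5.69 + 26.8569/(5.69 × 18.27) = 5.69 + 0.258348 = 5.94835 m along the plane.
Vertically, h_p = y_p·sinθ = 5.94835 × 0.913545 = 5.43409 m.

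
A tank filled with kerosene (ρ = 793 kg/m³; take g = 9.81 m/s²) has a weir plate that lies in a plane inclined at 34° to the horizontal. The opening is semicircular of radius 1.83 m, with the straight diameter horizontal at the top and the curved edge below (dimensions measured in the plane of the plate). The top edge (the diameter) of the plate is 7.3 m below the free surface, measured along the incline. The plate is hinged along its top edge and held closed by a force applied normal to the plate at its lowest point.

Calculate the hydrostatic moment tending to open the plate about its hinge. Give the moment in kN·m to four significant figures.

γ = ρg = 793 × 9.81 / 1000 = 7.77933 kN/m³.
Let θ = 34° be the plate's angle to the horizontal; measure y along the incline from where the plane meets the free surface. Vertical depth h = y·sinθ with sinθ = 0.559193.
The centroid of a semicircle lies 4r/(3π) = 0.776676 m from the diameter, here below the top edge, so y_c = 7.3 + 0.776676 = 8.07668 m and h_c = 8.07668 × 0.559193 = 4.51642 m.
A = πr²/2 = π × 1.83²/2 = 5.26044 m².
Resultant F = γ·h_c·A = 7.77933 × 4.51642 × 5.26044 = 184.824 kN.
I_c = (π/8 − 8/(9π))·r⁴ = 0.109757 × 1.83⁴ = 1.23094 m⁴.
Centre of pressure: y_p = y_c + I_c/(y_c·A) = 8.07668 + 1.23094/(8.07668 × 5.26044) = 8.07668 + 0.0289722 = 8.10565 m along the plane.
The resultant acts 0.776676 + 0.0289722 = 0.805648 m (along the plate) below the hinge at the top edge, so the moment about the hinge is M = F × 0.805648 = 184.824 × 0.805648 = 148.903 kN·m.

M ≈ 148.9 kN·m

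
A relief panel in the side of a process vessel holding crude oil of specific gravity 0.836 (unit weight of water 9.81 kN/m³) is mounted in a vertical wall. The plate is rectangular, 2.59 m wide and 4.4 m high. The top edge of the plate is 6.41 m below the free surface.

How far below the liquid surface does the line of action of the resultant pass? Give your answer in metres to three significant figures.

γ = 0.836 × 9.81 = 8.20116 kN/m³.
The centroid lies 4.4/2 = 2.2 m below the top edge, so the centroid depth is h_c = 6.41 + 2.2 = 8.61 m.
A = 2.59 × 4.4 = 11.396 m².
Resultant F = γ·h_c·A = 8.20116 × 8.61 × 11.396 = 804.694 kN.
I_c = b·h³/12 = 2.59 × 4.4³/12 = 18.3855 m⁴.
Centre of pressure: y_p = y_c + I_c/(y_c·A) = 8.61 + 18.3855/(8.61 × 11.396) = 8.61 + 0.187379 = 8.79738 m along the plane.

h_p = 8.80 m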